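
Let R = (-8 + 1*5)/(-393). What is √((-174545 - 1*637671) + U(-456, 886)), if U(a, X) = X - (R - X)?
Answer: I*√13908029615/131 ≈ 900.25*I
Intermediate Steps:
R = 1/131 (R = (-8 + 5)*(-1/393) = -3*(-1/393) = 1/131 ≈ 0.0076336)
U(a, X) = -1/131 + 2*X (U(a, X) = X - (1/131 - X) = X + (-1/131 + X) = -1/131 + 2*X)
√((-174545 - 1*637671) + U(-456, 886)) = √((-174545 - 1*637671) + (-1/131 + 2*886)) = √((-174545 - 637671) + (-1/131 + 1772)) = √(-812216 + 232131/131) = √(-106168165/131) = I*√13908029615/131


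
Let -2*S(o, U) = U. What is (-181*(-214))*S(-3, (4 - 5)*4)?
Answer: 77468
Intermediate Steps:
S(o, U) = -U/2
(-181*(-214))*S(-3, (4 - 5)*4) = (-181*(-214))*(-(4 - 5)*4/2) = 38734*(-(-1)*4/2) = 38734*(-½*(-4)) = 38734*2 = 77468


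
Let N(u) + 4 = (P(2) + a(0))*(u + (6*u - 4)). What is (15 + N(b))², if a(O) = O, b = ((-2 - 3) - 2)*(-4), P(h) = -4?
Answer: 573049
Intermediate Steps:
b = 28 (b = (-5 - 2)*(-4) = -7*(-4) = 28)
N(u) = 12 - 28*u (N(u) = -4 + (-4 + 0)*(u + (6*u - 4)) = -4 - 4*(u + (-4 + 6*u)) = -4 - 4*(-4 + 7*u) = -4 + (16 - 28*u) = 12 - 28*u)
(15 + N(b))² = (15 + (12 - 28*28))² = (15 + (12 - 784))² = (15 - 772)² = (-757)² = 573049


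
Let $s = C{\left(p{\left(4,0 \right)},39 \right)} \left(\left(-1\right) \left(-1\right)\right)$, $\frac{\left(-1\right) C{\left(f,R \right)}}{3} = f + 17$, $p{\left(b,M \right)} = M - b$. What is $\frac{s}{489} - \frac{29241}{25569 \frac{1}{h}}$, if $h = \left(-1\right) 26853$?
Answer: $\frac{4740320926}{154361} \approx 30709.0$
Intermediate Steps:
$h = -26853$
$C{\left(f,R \right)} = -51 - 3 f$ ($C{\left(f,R \right)} = - 3 \left(f + 17\right) = - 3 \left(17 + f\right) = -51 - 3 f$)
$s = -39$ ($s = \left(-51 - 3 \left(0 - 4\right)\right) \left(\left(-1\right) \left(-1\right)\right) = \left(-51 - 3 \left(0 - 4\right)\right) 1 = \left(-51 - -12\right) 1 = \left(-51 + 12\right) 1 = \left(-39\right) 1 = -39$)
$\frac{s}{489} - \frac{29241}{25569 \frac{1}{h}} = - \frac{39}{489} - \frac{29241}{25569 \frac{1}{-26853}} = \left(-39\right) \frac{1}{489} - \frac{29241}{25569 \left(- \frac{1}{26853}\right)} = - \frac{13}{163} - \frac{29241}{- \frac{8523}{8951}} = - \frac{13}{163} - - \frac{29081799}{947} = - \frac{13}{163} + \frac{29081799}{947} = \frac{4740320926}{154361}$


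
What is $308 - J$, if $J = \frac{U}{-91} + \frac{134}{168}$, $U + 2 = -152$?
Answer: $\frac{333617}{1092} \approx 305.51$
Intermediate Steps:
$U = -154$ ($U = -2 - 152 = -154$)
$J = \frac{2719}{1092}$ ($J = - \frac{154}{-91} + \frac{134}{168} = \left(-154\right) \left(- \frac{1}{91}\right) + 134 \cdot \frac{1}{168} = \frac{22}{13} + \frac{67}{84} = \frac{2719}{1092} \approx 2.4899$)
$308 - J = 308 - \frac{2719}{1092} = \frac{333617}{1092}$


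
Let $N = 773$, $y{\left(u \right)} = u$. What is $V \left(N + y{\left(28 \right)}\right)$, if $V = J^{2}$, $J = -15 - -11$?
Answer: $12816$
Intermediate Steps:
$J = -4$ ($J = -15 + 11 = -4$)
$V = 16$ ($V = \left(-4\right)^{2} = 16$)
$V \left(N + y{\left(28 \right)}\right) = 16 \left(773 + 28\right) = 16 \cdot 801 = 12816$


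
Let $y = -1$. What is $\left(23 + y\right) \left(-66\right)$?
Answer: $-1452$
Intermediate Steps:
$\left(23 + y\right) \left(-66\right) = \left(23 - 1\right) \left(-66\right) = 22 \left(-66\right) = -1452$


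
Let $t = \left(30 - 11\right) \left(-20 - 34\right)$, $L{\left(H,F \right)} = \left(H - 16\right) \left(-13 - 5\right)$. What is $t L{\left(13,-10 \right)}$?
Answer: $-55404$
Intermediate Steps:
$L{\left(H,F \right)} = 288 - 18 H$ ($L{\left(H,F \right)} = \left(-16 + H\right) \left(-18\right) = 288 - 18 H$)
$t = -1026$ ($t = 19 \left(-54\right) = -1026$)
$t L{\left(13,-10 \right)} = - 1026 \left(288 - 234\right) = \left(-1026\right) 54 = -55404$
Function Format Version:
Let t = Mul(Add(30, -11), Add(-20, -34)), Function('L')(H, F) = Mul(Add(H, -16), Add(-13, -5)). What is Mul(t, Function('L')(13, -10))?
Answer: -55404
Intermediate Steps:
Function('L')(H, F) = Add(288, Mul(-18, H)) (Function('L')(H, F) = Mul(Add(-16, H), -18) = Add(288, Mul(-18, H)))
t = -1026 (t = Mul(19, -54) = -1026)
Mul(t, Function('L')(13, -10)) = Mul(-1026, Add(288, Mul(-18, 13))) = Mul(-1026, Add(288, -234)) = Mul(-1026, 54) = -55404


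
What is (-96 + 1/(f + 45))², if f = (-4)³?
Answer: 3330625/361 ≈ 9226.1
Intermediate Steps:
f = -64
(-96 + 1/(f + 45))² = (-96 + 1/(-64 + 45))² = (-96 + 1/(-19))² = (-96 - 1/19)² = (-1825/19)² = 3330625/361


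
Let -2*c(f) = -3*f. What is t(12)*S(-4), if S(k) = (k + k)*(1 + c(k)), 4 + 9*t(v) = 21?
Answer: 680/9 ≈ 75.556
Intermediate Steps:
c(f) = 3*f/2 (c(f) = -(-3)*f/2 = 3*f/2)
t(v) = 17/9 (t(v) = -4/9 + (⅑)*21 = -4/9 + 7/3 = 17/9)
S(k) = 2*k*(1 + 3*k/2) (S(k) = (k + k)*(1 + 3*k/2) = (2*k)*(1 + 3*k/2) = 2*k*(1 + 3*k/2))
t(12)*S(-4) = 17*(-4*(2 + 3*(-4)))/9 = 17*(-4*(2 - 12))/9 = 17*(-4*(-10))/9 = (17/9)*40 = 680/9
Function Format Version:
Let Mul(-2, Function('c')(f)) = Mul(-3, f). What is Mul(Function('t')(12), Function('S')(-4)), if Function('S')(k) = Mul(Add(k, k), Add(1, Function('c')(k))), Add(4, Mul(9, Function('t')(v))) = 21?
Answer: Rational(680, 9) ≈ 75.556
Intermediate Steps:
Function('c')(f) = Mul(Rational(3, 2), f) (Function('c')(f) = Mul(Rational(-1, 2), Mul(-3, f)) = Mul(Rational(3, 2), f))
Function('t')(v) = Rational(17, 9) (Function('t')(v) = Add(Rational(-4, 9), Mul(Rational(1, 9), 21)) = Add(Rational(-4, 9), Rational(7, 3)) = Rational(17, 9))
Function('S')(k) = Mul(2, k, Add(1, Mul(Rational(3, 2), k))) (Function('S')(k) = Mul(Add(k, k), Add(1, Mul(Rational(3, 2), k))) = Mul(Mul(2, k), Add(1, Mul(Rational(3, 2), k))) = Mul(2, k, Add(1, Mul(Rational(3, 2), k))))
Mul(Function('t')(12), Function('S')(-4)) = Mul(Rational(17, 9), Mul(-4, Add(2, Mul(3, -4)))) = Mul(Rational(17, 9), Mul(-4, Add(2, -12))) = Mul(Rational(17, 9), Mul(-4, -10)) = Mul(Rational(17, 9), 40) = Rational(680, 9)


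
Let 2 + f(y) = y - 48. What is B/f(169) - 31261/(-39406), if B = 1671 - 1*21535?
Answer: -45825925/275842 ≈ -166.13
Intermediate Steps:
f(y) = -50 + y (f(y) = -2 + (y - 48) = -2 + (-48 + y) = -50 + y)
B = -19864 (B = 1671 - 21535 = -19864)
B/f(169) - 31261/(-39406) = -19864/(-50 + 169) - 31261/(-39406) = -19864/119 - 31261*(-1/39406) = -19864*1/119 + 31261/39406 = -19864/119 + 31261/39406 = -45825925/275842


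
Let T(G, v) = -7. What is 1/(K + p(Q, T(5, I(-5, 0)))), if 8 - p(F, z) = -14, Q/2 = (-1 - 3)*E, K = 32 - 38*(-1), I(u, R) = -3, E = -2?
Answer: 1/92 ≈ 0.010870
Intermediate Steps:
K = 70 (K = 32 + 38 = 70)
Q = 16 (Q = 2*((-1 - 3)*(-2)) = 2*(-4*(-2)) = 2*8 = 16)
p(F, z) = 22 (p(F, z) = 8 - 1*(-14) = 8 + 14 = 22)
1/(K + p(Q, T(5, I(-5, 0)))) = 1/(70 + 22) = 1/92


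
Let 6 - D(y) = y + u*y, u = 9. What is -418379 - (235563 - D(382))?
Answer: -657756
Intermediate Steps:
D(y) = 6 - 10*y (D(y) = 6 - (y + 9*y) = 6 - 10*y)
-418379 - (235563 - D(382)) = -418379 - (235563 - (6 - 10*382)) = -418379 - (235563 - (6 - 3820)) = -418379 - (235563 - 1*(-3814)) = -418379 - (235563 + 3814) = -418379 - 1*239377 = -418379 - 239377 = -657756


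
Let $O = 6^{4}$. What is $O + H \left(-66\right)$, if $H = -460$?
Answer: $31656$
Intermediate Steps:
$O = 1296$
$O + H \left(-66\right) = 1296 - -30360 = 1296 + 30360 = 31656$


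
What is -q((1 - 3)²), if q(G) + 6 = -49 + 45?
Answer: 10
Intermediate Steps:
q(G) = -10 (q(G) = -6 + (-49 + 45) = -6 - 4 = -10)
-q((1 - 3)²) = -1*(-10) = 10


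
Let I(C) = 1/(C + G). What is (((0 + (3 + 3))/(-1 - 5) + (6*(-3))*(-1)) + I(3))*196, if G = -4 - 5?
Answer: 9898/3 ≈ 3299.3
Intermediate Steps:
G = -9
I(C) = 1/(-9 + C) (I(C) = 1/(C - 9) = 1/(-9 + C))
(((0 + (3 + 3))/(-1 - 5) + (6*(-3))*(-1)) + I(3))*196 = (((0 + (3 + 3))/(-1 - 5) + (6*(-3))*(-1)) + 1/(-9 + 3))*196 = (((0 + 6)/(-6) - 18*(-1)) + 1/(-6))*196 = ((6*(-⅙) + 18) - ⅙)*196 = ((-1 + 18) - ⅙)*196 = (17 - ⅙)*196 = (101/6)*196 = 9898/3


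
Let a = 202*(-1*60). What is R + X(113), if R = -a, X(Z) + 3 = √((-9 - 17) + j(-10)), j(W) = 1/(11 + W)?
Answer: 12117 + 5*I ≈ 12117.0 + 5.0*I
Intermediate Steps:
a = -12120 (a = 202*(-60) = -12120)
X(Z) = -3 + 5*I (X(Z) = -3 + √((-9 - 17) + 1/(11 - 10)) = -3 + √(-26 + 1/1) = -3 + √(-26 + 1) = -3 + √(-25) = -3 + 5*I)
R = 12120 (R = -1*(-12120) = 12120)
R + X(113) = 12120 + (-3 + 5*I) = 12117 + 5*I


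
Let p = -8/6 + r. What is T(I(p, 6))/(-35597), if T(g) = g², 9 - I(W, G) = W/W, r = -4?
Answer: -64/35597 ≈ -0.0017979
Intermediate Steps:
p = -16/3 (p = -8/6 - 4 = -8*⅙ - 4 = -4/3 - 4 = -16/3 ≈ -5.3333)
I(W, G) = 8 (I(W, G) = 9 - W/W = 9 - 1*1 = 9 - 1 = 8)
T(I(p, 6))/(-35597) = 8²/(-35597) = 64*(-1/35597) = -64/35597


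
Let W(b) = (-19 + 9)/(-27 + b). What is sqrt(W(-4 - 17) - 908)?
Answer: I*sqrt(130722)/12 ≈ 30.13*I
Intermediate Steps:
W(b) = -10/(-27 + b)
sqrt(W(-4 - 17) - 908) = sqrt(-10/(-27 + (-4 - 17)) - 908) = sqrt(-10/(-27 - 21) - 908) = sqrt(-10/(-48) - 908) = sqrt(-10*(-1/48) - 908) = sqrt(5/24 - 908) = sqrt(-21787/24) = I*sqrt(130722)/12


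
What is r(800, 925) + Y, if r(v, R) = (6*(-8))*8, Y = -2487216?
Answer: -2487600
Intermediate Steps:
r(v, R) = -384 (r(v, R) = -48*8 = -384)
r(800, 925) + Y = -384 - 2487216 = -2487600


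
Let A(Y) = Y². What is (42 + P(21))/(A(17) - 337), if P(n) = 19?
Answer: -61/48 ≈ -1.2708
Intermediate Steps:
(42 + P(21))/(A(17) - 337) = (42 + 19)/(17² - 337) = 61/(289 - 337) = 61/(-48) = 61*(-1/48) = -61/48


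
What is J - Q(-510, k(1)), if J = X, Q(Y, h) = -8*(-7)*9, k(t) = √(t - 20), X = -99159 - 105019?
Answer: -204682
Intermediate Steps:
X = -204178
k(t) = √(-20 + t)
Q(Y, h) = 504 (Q(Y, h) = 56*9 = 504)
J = -204178
J - Q(-510, k(1)) = -204178 - 1*504 = -204178 - 504 = -204682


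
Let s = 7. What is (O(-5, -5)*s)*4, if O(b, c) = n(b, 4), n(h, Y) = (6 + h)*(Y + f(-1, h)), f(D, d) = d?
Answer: -28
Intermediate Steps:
n(h, Y) = (6 + h)*(Y + h)
O(b, c) = 24 + b² + 10*b (O(b, c) = b² + 6*4 + 6*b + 4*b = b² + 24 + 6*b + 4*b = 24 + b² + 10*b)
(O(-5, -5)*s)*4 = ((24 + (-5)² + 10*(-5))*7)*4 = ((24 + 25 - 50)*7)*4 = -1*7*4 = -7*4 = -28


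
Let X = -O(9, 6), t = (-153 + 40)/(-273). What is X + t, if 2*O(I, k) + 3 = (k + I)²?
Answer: -30190/273 ≈ -110.59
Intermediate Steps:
t = 113/273 (t = -113*(-1/273) = 113/273 ≈ 0.41392)
O(I, k) = -3/2 + (I + k)²/2 (O(I, k) = -3/2 + (k + I)²/2 = -3/2 + (I + k)²/2)
X = -111 (X = -(-3/2 + (9 + 6)²/2) = -(-3/2 + (½)*15²) = -(-3/2 + (½)*225) = -(-3/2 + 225/2) = -1*111 = -111)
X + t = -111 + 113/273 = -30190/273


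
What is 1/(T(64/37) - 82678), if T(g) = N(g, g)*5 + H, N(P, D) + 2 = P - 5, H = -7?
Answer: -37/3060320 ≈ -1.2090e-5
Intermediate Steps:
N(P, D) = -7 + P (N(P, D) = -2 + (P - 5) = -2 + (-5 + P) = -7 + P)
T(g) = -42 + 5*g (T(g) = (-7 + g)*5 - 7 = (-35 + 5*g) - 7 = -42 + 5*g)
1/(T(64/37) - 82678) = 1/((-42 + 5*(64/37)) - 82678) = 1/((-42 + 320/37) - 82678) = 1/(-1234/37 - 82678) = 1/(-3060320/37) = -37/3060320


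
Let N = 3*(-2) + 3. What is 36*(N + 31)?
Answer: 1008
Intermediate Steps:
N = -3 (N = -6 + 3 = -3)
36*(N + 31) = 36*(-3 + 31) = 36*28 = 1008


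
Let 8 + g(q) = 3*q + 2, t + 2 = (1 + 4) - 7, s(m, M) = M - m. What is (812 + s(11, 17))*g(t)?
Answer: -14724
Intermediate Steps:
t = -4 (t = -2 + ((1 + 4) - 7) = -2 + (5 - 7) = -2 - 2 = -4)
g(q) = -6 + 3*q (g(q) = -8 + (3*q + 2) = -8 + (2 + 3*q) = -6 + 3*q)
(812 + s(11, 17))*g(t) = (812 + (17 - 1*11))*(-6 + 3*(-4)) = (812 + (17 - 11))*(-6 - 12) = (812 + 6)*(-18) = 818*(-18) = -14724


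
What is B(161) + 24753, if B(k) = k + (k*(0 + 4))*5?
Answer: 28134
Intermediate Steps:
B(k) = 21*k (B(k) = k + (k*4)*5 = k + (4*k)*5 = k + 20*k = 21*k)
B(161) + 24753 = 21*161 + 24753 = 3381 + 24753 = 28134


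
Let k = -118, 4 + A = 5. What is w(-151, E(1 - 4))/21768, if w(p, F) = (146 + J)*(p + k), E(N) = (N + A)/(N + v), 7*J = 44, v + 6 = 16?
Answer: -143377/76188 ≈ -1.8819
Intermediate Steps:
A = 1 (A = -4 + 5 = 1)
v = 10 (v = -6 + 16 = 10)
J = 44/7 (J = (⅐)*44 = 44/7 ≈ 6.2857)
E(N) = (1 + N)/(10 + N) (E(N) = (N + 1)/(N + 10) = (1 + N)/(10 + N))
w(p, F) = -125788/7 + 1066*p/7 (w(p, F) = (146 + 44/7)*(p - 118) = 1066*(-118 + p)/7 = -125788/7 + 1066*p/7)
w(-151, E(1 - 4))/21768 = (-125788/7 + (1066/7)*(-151))/21768 = (-125788/7 - 160966/7)*(1/21768) = -286754/7*1/21768 = -143377/76188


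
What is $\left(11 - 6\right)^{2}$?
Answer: $25$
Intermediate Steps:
$\left(11 - 6\right)^{2} = 5^{2} = 25$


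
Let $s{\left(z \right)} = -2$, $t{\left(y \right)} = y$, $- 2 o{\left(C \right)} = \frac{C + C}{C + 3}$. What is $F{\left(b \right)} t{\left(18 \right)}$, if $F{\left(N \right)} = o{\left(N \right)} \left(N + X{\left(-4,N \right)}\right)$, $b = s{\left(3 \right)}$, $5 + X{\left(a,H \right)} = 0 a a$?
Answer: $-252$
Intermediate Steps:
$o{\left(C \right)} = - \frac{C}{3 + C}$ ($o{\left(C \right)} = - \frac{\left(C + C\right) \frac{1}{C + 3}}{2} = - \frac{2 C \frac{1}{3 + C}}{2} = - \frac{C}{3 + C}$)
$X{\left(a,H \right)} = -5$ ($X{\left(a,H \right)} = -5 + 0 a a = -5 + 0 a = -5 + 0 = -5$)
$b = -2$
$F{\left(N \right)} = - \frac{N \left(-5 + N\right)}{3 + N}$ ($F{\left(N \right)} = - \frac{N}{3 + N} \left(N - 5\right) = - \frac{N}{3 + N} \left(-5 + N\right) = - \frac{N \left(-5 + N\right)}{3 + N}$)
$F{\left(b \right)} t{\left(18 \right)} = - \frac{2 \left(5 - -2\right)}{3 - 2} \cdot 18 = - \frac{2 \left(5 + 2\right)}{1} \cdot 18 = \left(-2\right) 1 \cdot 7 \cdot 18 = \left(-14\right) 18 = -252$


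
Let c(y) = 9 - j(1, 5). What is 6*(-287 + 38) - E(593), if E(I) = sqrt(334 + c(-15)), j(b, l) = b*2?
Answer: -1494 - sqrt(341) ≈ -1512.5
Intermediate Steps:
j(b, l) = 2*b
c(y) = 7 (c(y) = 9 - 2 = 7)
E(I) = sqrt(341) (E(I) = sqrt(334 + 7) = sqrt(341))
6*(-287 + 38) - E(593) = 6*(-287 + 38) - sqrt(341) = 6*(-249) - sqrt(341) = -1494 - sqrt(341)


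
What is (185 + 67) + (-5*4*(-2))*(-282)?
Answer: -11028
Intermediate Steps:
(185 + 67) + (-5*4*(-2))*(-282) = 252 - 20*(-2)*(-282) = 252 + 40*(-282) = 252 - 11280 = -11028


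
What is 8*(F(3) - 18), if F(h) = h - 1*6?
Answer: -168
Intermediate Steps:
F(h) = -6 + h (F(h) = h - 6 = -6 + h)
8*(F(3) - 18) = 8*((-6 + 3) - 18) = 8*(-3 - 18) = 8*(-21) = -168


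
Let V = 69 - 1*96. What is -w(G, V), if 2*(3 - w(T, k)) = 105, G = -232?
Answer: 99/2 ≈ 49.500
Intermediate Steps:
V = -27 (V = 69 - 96 = -27)
w(T, k) = -99/2 (w(T, k) = 3 - 1/2*105 = 3 - 105/2 = -99/2)
-w(G, V) = -1*(-99/2) = 99/2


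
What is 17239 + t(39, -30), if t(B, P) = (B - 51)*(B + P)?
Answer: 17131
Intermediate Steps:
t(B, P) = (-51 + B)*(B + P)
17239 + t(39, -30) = 17239 + (39**2 - 51*39 - 51*(-30) + 39*(-30)) = 17239 + (1521 - 1989 + 1530 - 1170) = 17239 - 108 = 17131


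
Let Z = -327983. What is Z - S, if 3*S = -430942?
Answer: -553007/3 ≈ -1.8434e+5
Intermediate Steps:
S = -430942/3 (S = (⅓)*(-430942) = -430942/3 ≈ -1.4365e+5)
Z - S = -327983 - 1*(-430942/3) = -327983 + 430942/3 = -553007/3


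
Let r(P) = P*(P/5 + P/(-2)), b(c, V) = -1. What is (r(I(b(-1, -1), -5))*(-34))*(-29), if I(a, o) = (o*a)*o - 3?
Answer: -1159536/5 ≈ -2.3191e+5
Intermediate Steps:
I(a, o) = -3 + a*o**2 (I(a, o) = (a*o)*o - 3 = a*o**2 - 3 = -3 + a*o**2)
r(P) = -3*P**2/10 (r(P) = P*(P*(1/5) + P*(-1/2)) = P*(P/5 - P/2) = P*(-3*P/10) = -3*P**2/10)
(r(I(b(-1, -1), -5))*(-34))*(-29) = (-3*(-3 - 1*(-5)**2)**2/10*(-34))*(-29) = (-3*(-3 - 1*25)**2/10*(-34))*(-29) = (-3*(-3 - 25)**2/10*(-34))*(-29) = (-3/10*(-28)**2*(-34))*(-29) = (-3/10*784*(-34))*(-29) = -1176/5*(-34)*(-29) = (39984/5)*(-29) = -1159536/5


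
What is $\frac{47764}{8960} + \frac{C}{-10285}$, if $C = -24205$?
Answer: $\frac{35406477}{4607680} \approx 7.6842$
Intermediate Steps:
$\frac{47764}{8960} + \frac{C}{-10285} = \frac{47764}{8960} - \frac{24205}{-10285} = 47764 \cdot \frac{1}{8960} - - \frac{4841}{2057} = \frac{11941}{2240} + \frac{4841}{2057} = \frac{35406477}{4607680}$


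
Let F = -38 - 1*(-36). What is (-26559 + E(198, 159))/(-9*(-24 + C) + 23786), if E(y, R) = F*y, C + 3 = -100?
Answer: -26955/24929 ≈ -1.0813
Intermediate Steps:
F = -2 (F = -38 + 36 = -2)
C = -103 (C = -3 - 100 = -103)
E(y, R) = -2*y
(-26559 + E(198, 159))/(-9*(-24 + C) + 23786) = (-26559 - 2*198)/(-9*(-24 - 103) + 23786) = (-26559 - 396)/(-9*(-127) + 23786) = -26955/(1143 + 23786) = -26955/24929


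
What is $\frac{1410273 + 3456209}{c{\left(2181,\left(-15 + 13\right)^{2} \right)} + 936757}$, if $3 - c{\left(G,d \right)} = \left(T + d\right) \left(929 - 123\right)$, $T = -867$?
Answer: $\frac{2433241}{816169} \approx 2.9813$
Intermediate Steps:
$c{\left(G,d \right)} = 698805 - 806 d$ ($c{\left(G,d \right)} = 3 - \left(-867 + d\right) \left(929 - 123\right) = 3 - \left(-867 + d\right) 806 = 3 - \left(-698802 + 806 d\right) = 698805 - 806 d$)
$\frac{1410273 + 3456209}{c{\left(2181,\left(-15 + 13\right)^{2} \right)} + 936757} = \frac{1410273 + 3456209}{\left(698805 - 806 \left(-15 + 13\right)^{2}\right) + 936757} = \frac{4866482}{\left(698805 - 806 \left(-2\right)^{2}\right) + 936757} = \frac{4866482}{\left(698805 - 3224\right) + 936757} = \frac{4866482}{695581 + 936757} = \frac{4866482}{1632338} = 4866482 \cdot \frac{1}{1632338} = \frac{2433241}{816169}$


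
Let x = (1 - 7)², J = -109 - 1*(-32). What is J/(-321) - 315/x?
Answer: -10927/1284 ≈ -8.5101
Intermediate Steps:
J = -77 (J = -109 + 32 = -77)
x = 36 (x = (-6)² = 36)
J/(-321) - 315/x = -77/(-321) - 315/36 = -77*(-1/321) - 315*1/36 = 77/321 - 35/4 = -10927/1284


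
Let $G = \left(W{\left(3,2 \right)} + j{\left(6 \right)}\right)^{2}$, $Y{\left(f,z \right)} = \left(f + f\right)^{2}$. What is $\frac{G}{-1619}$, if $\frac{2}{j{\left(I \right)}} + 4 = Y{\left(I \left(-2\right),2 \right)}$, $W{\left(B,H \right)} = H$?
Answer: $- \frac{328329}{132427724} \approx -0.0024793$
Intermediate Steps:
$Y{\left(f,z \right)} = 4 f^{2}$ ($Y{\left(f,z \right)} = \left(2 f\right)^{2} = 4 f^{2}$)
$j{\left(I \right)} = \frac{2}{-4 + 16 I^{2}}$ ($j{\left(I \right)} = \frac{2}{-4 + 4 \left(I \left(-2\right)\right)^{2}} = \frac{2}{-4 + 4 \left(- 2 I\right)^{2}} = \frac{2}{-4 + 4 \cdot 4 I^{2}} = \frac{2}{-4 + 16 I^{2}}$)
$G = \frac{328329}{81796}$ ($G = \left(2 + \frac{1}{2 \left(-1 + 4 \cdot 6^{2}\right)}\right)^{2} = \left(2 + \frac{1}{2 \left(-1 + 4 \cdot 36\right)}\right)^{2} = \left(2 + \frac{1}{2 \left(-1 + 144\right)}\right)^{2} = \left(2 + \frac{1}{2 \cdot 143}\right)^{2} = \left(2 + \frac{1}{2} \cdot \frac{1}{143}\right)^{2} = \left(2 + \frac{1}{286}\right)^{2} = \left(\frac{573}{286}\right)^{2} = \frac{328329}{81796} \approx 4.014$)
$\frac{G}{-1619} = \frac{328329}{81796 \left(-1619\right)} = \frac{328329}{81796} \left(- \frac{1}{1619}\right) = - \frac{328329}{132427724}$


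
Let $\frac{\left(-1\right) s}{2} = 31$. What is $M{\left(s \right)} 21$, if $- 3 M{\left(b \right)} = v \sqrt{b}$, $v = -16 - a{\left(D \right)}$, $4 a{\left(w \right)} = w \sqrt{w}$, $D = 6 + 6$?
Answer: $i \sqrt{62} \left(112 + 42 \sqrt{3}\right) \approx 1454.7 i$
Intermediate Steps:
$s = -62$ ($s = \left(-2\right) 31 = -62$)
$D = 12$
$a{\left(w \right)} = \frac{w^{\frac{3}{2}}}{4}$ ($a{\left(w \right)} = \frac{w \sqrt{w}}{4} = \frac{w^{\frac{3}{2}}}{4}$)
$v = -16 - 6 \sqrt{3}$ ($v = -16 - \frac{12^{\frac{3}{2}}}{4} = -16 - \frac{24 \sqrt{3}}{4} = -16 - 6 \sqrt{3} \approx -26.392$)
$M{\left(b \right)} = - \frac{\sqrt{b} \left(-16 - 6 \sqrt{3}\right)}{3}$ ($M{\left(b \right)} = - \frac{\left(-16 - 6 \sqrt{3}\right) \sqrt{b}}{3} = - \frac{\sqrt{b} \left(-16 - 6 \sqrt{3}\right)}{3}$)
$M{\left(s \right)} 21 = \sqrt{-62} \left(\frac{16}{3} + 2 \sqrt{3}\right) 21 = i \sqrt{62} \left(\frac{16}{3} + 2 \sqrt{3}\right) 21 = 21 i \sqrt{62} \left(\frac{16}{3} + 2 \sqrt{3}\right)$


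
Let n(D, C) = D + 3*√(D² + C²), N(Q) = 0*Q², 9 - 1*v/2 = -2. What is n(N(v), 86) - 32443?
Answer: -32185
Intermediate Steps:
v = 22 (v = 18 - 2*(-2) = 18 + 4 = 22)
N(Q) = 0
n(D, C) = D + 3*√(C² + D²)
n(N(v), 86) - 32443 = (0 + 3*√(86² + 0²)) - 32443 = (0 + 3*√(7396 + 0)) - 32443 = (0 + 3*√7396) - 32443 = (0 + 3*86) - 32443 = (0 + 258) - 32443 = 258 - 32443 = -32185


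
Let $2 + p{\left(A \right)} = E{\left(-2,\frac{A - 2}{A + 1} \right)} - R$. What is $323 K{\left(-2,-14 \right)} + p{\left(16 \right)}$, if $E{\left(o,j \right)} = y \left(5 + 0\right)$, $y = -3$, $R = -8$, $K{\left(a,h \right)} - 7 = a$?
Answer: $1606$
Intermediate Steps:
$K{\left(a,h \right)} = 7 + a$
$E{\left(o,j \right)} = -15$ ($E{\left(o,j \right)} = - 3 \left(5 + 0\right) = \left(-3\right) 5 = -15$)
$p{\left(A \right)} = -9$ ($p{\left(A \right)} = -2 - 7 = -9$)
$323 K{\left(-2,-14 \right)} + p{\left(16 \right)} = 323 \left(7 - 2\right) - 9 = 323 \cdot 5 - 9 = 1615 - 9 = 1606$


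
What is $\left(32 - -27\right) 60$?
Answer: $3540$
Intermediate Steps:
$\left(32 - -27\right) 60 = \left(32 + 27\right) 60 = 59 \cdot 60 = 3540$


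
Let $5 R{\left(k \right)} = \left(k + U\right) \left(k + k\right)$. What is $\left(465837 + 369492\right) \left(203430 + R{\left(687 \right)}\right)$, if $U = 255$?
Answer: $\frac{1930827899682}{5} \approx 3.8617 \cdot 10^{11}$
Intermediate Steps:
$R{\left(k \right)} = \frac{2 k \left(255 + k\right)}{5}$ ($R{\left(k \right)} = \frac{\left(k + 255\right) \left(k + k\right)}{5} = \frac{\left(255 + k\right) 2 k}{5} = \frac{2 k \left(255 + k\right)}{5}$)
$\left(465837 + 369492\right) \left(203430 + R{\left(687 \right)}\right) = \left(465837 + 369492\right) \left(203430 + \frac{2}{5} \cdot 687 \left(255 + 687\right)\right) = 835329 \left(203430 + \frac{2}{5} \cdot 687 \cdot 942\right) = 835329 \left(203430 + \frac{1294308}{5}\right) = 835329 \cdot \frac{2311458}{5} = \frac{1930827899682}{5}$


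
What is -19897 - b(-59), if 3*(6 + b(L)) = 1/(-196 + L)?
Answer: -15216614/765 ≈ -19891.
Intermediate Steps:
b(L) = -6 + 1/(3*(-196 + L))
-19897 - b(-59) = -19897 - (3529 - 18*(-59))/(3*(-196 - 59)) = -19897 - (3529 + 1062)/(3*(-255)) = -19897 - (-1)*4591/(3*255) = -19897 - 1*(-4591/765) = -19897 + 4591/765 = -15216614/765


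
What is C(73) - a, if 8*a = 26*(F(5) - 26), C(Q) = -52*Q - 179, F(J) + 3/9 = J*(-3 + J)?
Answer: -47063/12 ≈ -3921.9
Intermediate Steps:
F(J) = -1/3 + J*(-3 + J)
C(Q) = -179 - 52*Q
a = -637/12 (a = (26*((-1/3 + 5**2 - 3*5) - 26))/8 = (26*((-1/3 + 25 - 15) - 26))/8 = (26*(29/3 - 26))/8 = (26*(-49/3))/8 = (1/8)*(-1274/3) = -637/12 ≈ -53.083)
C(73) - a = (-179 - 52*73) - 1*(-637/12) = (-179 - 3796) + 637/12 = -3975 + 637/12 = -47063/12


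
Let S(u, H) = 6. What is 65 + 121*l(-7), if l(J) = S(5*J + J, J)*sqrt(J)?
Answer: 65 + 726*I*sqrt(7) ≈ 65.0 + 1920.8*I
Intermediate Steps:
l(J) = 6*sqrt(J)
65 + 121*l(-7) = 65 + 121*(6*sqrt(-7)) = 65 + 121*(6*(I*sqrt(7))) = 65 + 121*(6*I*sqrt(7)) = 65 + 726*I*sqrt(7)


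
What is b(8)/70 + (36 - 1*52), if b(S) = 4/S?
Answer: -2239/140 ≈ -15.993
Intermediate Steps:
b(8)/70 + (36 - 1*52) = (4/8)/70 + (36 - 1*52) = (4*(1/8))*(1/70) + (36 - 52) = (1/2)*(1/70) - 16 = 1/140 - 16 = -2239/140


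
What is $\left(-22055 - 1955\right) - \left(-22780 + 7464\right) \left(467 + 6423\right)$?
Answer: $105503230$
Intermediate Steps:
$\left(-22055 - 1955\right) - \left(-22780 + 7464\right) \left(467 + 6423\right) = \left(-22055 - 1955\right) - \left(-15316\right) 6890 = -24010 - -105527240 = -24010 + 105527240 = 105503230$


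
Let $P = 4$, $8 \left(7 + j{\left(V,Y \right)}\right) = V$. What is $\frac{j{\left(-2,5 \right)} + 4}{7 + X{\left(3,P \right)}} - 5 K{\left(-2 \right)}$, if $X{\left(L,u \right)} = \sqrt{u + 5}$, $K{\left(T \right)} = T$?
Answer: $\frac{387}{40} \approx 9.675$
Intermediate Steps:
$j{\left(V,Y \right)} = -7 + \frac{V}{8}$
$X{\left(L,u \right)} = \sqrt{5 + u}$
$\frac{j{\left(-2,5 \right)} + 4}{7 + X{\left(3,P \right)}} - 5 K{\left(-2 \right)} = \frac{\left(-7 + \frac{1}{8} \left(-2\right)\right) + 4}{7 + \sqrt{5 + 4}} - -10 = \frac{\left(-7 - \frac{1}{4}\right) + 4}{7 + \sqrt{9}} + 10 = \frac{- \frac{29}{4} + 4}{7 + 3} + 10 = - \frac{13}{4 \cdot 10} + 10 = \left(- \frac{13}{4}\right) \frac{1}{10} + 10 = - \frac{13}{40} + 10 = \frac{387}{40}$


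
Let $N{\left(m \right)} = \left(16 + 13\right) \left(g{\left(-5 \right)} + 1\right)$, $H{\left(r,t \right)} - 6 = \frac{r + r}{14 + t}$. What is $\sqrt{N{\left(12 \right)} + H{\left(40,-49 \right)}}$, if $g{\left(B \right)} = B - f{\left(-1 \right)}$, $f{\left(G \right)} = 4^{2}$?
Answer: $\frac{i \sqrt{28238}}{7} \approx 24.006 i$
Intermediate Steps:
$f{\left(G \right)} = 16$
$H{\left(r,t \right)} = 6 + \frac{2 r}{14 + t}$ ($H{\left(r,t \right)} = 6 + \frac{r + r}{14 + t} = 6 + \frac{2 r}{14 + t}$)
$g{\left(B \right)} = -16 + B$ ($g{\left(B \right)} = B - 16 = -16 + B$)
$N{\left(m \right)} = -580$ ($N{\left(m \right)} = \left(16 + 13\right) \left(\left(-16 - 5\right) + 1\right) = 29 \left(-21 + 1\right) = 29 \left(-20\right) = -580$)
$\sqrt{N{\left(12 \right)} + H{\left(40,-49 \right)}} = \sqrt{-580 + \frac{2 \left(42 + 40 + 3 \left(-49\right)\right)}{14 - 49}} = \sqrt{-580 + \frac{2 \left(42 + 40 - 147\right)}{-35}} = \sqrt{-580 + 2 \left(- \frac{1}{35}\right) \left(-65\right)} = \sqrt{-580 + \frac{26}{7}} = \sqrt{- \frac{4034}{7}} = \frac{i \sqrt{28238}}{7}$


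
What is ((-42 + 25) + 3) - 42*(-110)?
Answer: 4606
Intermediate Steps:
((-42 + 25) + 3) - 42*(-110) = (-17 + 3) + 4620 = -14 + 4620 = 4606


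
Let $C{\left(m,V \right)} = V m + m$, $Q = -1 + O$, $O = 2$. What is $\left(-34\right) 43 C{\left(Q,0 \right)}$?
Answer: $-1462$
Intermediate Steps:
$Q = 1$ ($Q = -1 + 2 = 1$)
$C{\left(m,V \right)} = m + V m$
$\left(-34\right) 43 C{\left(Q,0 \right)} = \left(-34\right) 43 \cdot 1 \left(1 + 0\right) = - 1462 \cdot 1 \cdot 1 = \left(-1462\right) 1 = -1462$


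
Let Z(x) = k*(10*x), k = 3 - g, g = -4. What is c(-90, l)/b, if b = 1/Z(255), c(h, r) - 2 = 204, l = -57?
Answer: 3677100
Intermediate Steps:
k = 7 (k = 3 - 1*(-4) = 3 + 4 = 7)
Z(x) = 70*x (Z(x) = 7*(10*x) = 70*x)
c(h, r) = 206 (c(h, r) = 2 + 204 = 206)
b = 1/17850 (b = 1/(70*255) = 1/17850 ≈ 5.6022e-5)
c(-90, l)/b = 206/(1/17850) = 206*17850 = 3677100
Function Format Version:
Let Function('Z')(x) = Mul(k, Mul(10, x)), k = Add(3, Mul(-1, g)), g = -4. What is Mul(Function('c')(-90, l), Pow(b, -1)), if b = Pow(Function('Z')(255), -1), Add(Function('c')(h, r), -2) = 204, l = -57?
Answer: 3677100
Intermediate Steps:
k = 7 (k = Add(3, Mul(-1, -4)) = Add(3, 4) = 7)
Function('Z')(x) = Mul(70, x) (Function('Z')(x) = Mul(7, Mul(10, x)) = Mul(70, x))
Function('c')(h, r) = 206 (Function('c')(h, r) = Add(2, 204) = 206)
b = Rational(1, 17850) (b = Pow(Mul(70, 255), -1) = Pow(17850, -1) = Rational(1, 17850) ≈ 5.6022e-5)
Mul(Function('c')(-90, l), Pow(b, -1)) = Mul(206, Pow(Rational(1, 17850), -1)) = Mul(206, 17850) = 3677100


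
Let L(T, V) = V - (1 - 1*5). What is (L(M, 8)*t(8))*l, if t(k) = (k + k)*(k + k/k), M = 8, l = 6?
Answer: 10368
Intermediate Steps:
t(k) = 2*k*(1 + k) (t(k) = (2*k)*(k + 1) = (2*k)*(1 + k) = 2*k*(1 + k))
L(T, V) = 4 + V (L(T, V) = V - (1 - 5) = V - 1*(-4) = V + 4 = 4 + V)
(L(M, 8)*t(8))*l = ((4 + 8)*(2*8*(1 + 8)))*6 = (12*(2*8*9))*6 = (12*144)*6 = 1728*6 = 10368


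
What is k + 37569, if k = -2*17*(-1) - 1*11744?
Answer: 25859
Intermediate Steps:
k = -11710 (k = -34*(-1) - 11744 = 34 - 11744 = -11710)
k + 37569 = -11710 + 37569 = 25859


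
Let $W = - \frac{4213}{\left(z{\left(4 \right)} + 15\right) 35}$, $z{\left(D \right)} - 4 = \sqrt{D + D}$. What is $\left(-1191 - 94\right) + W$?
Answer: $- \frac{15956222}{12355} + \frac{8426 \sqrt{2}}{12355} \approx -1290.5$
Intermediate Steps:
$z{\left(D \right)} = 4 + \sqrt{2} \sqrt{D}$ ($z{\left(D \right)} = 4 + \sqrt{D + D} = 4 + \sqrt{2 D} = 4 + \sqrt{2} \sqrt{D}$)
$W = - \frac{4213}{665 + 70 \sqrt{2}}$ ($W = - \frac{4213}{\left(\left(4 + \sqrt{2} \sqrt{4}\right) + 15\right) 35} = - \frac{4213}{\left(\left(4 + \sqrt{2} \cdot 2\right) + 15\right) 35} = - \frac{4213}{\left(\left(4 + 2 \sqrt{2}\right) + 15\right) 35} = - \frac{4213}{\left(19 + 2 \sqrt{2}\right) 35} = - \frac{4213}{665 + 70 \sqrt{2}} \approx -5.5144$)
$\left(-1191 - 94\right) + W = \left(-1191 - 94\right) - \left(\frac{80047}{12355} - \frac{8426 \sqrt{2}}{12355}\right) = -1285 - \left(\frac{80047}{12355} - \frac{8426 \sqrt{2}}{12355}\right) = - \frac{15956222}{12355} + \frac{8426 \sqrt{2}}{12355}$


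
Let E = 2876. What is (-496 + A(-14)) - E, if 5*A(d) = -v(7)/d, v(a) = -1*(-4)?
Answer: -118018/35 ≈ -3371.9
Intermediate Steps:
v(a) = 4
A(d) = -4/(5*d) (A(d) = (-4/d)/5 = -4/(5*d))
(-496 + A(-14)) - E = (-496 - ⅘/(-14)) - 1*2876 = (-496 - ⅘*(-1/14)) - 2876 = (-496 + 2/35) - 2876 = -17358/35 - 2876 = -118018/35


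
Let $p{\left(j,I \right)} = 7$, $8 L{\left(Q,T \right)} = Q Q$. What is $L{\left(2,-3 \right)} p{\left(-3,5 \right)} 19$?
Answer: $\frac{133}{2} \approx 66.5$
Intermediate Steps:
$L{\left(Q,T \right)} = \frac{Q^{2}}{8}$ ($L{\left(Q,T \right)} = \frac{Q Q}{8} = \frac{Q^{2}}{8}$)
$L{\left(2,-3 \right)} p{\left(-3,5 \right)} 19 = \frac{2^{2}}{8} \cdot 7 \cdot 19 = \frac{1}{8} \cdot 4 \cdot 7 \cdot 19 = \frac{1}{2} \cdot 7 \cdot 19 = \frac{7}{2} \cdot 19 = \frac{133}{2}$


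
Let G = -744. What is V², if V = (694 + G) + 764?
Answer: 509796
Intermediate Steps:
V = 714 (V = (694 - 744) + 764 = -50 + 764 = 714)
V² = 714² = 509796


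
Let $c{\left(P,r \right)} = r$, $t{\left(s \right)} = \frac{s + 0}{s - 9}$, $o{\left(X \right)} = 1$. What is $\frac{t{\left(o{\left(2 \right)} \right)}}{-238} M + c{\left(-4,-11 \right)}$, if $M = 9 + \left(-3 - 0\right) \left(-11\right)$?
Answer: $- \frac{1493}{136} \approx -10.978$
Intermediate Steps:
$t{\left(s \right)} = \frac{s}{-9 + s}$
$M = 42$ ($M = 9 + \left(-3 + 0\right) \left(-11\right) = 9 - -33 = 9 + 33 = 42$)
$\frac{t{\left(o{\left(2 \right)} \right)}}{-238} M + c{\left(-4,-11 \right)} = \frac{1 \frac{1}{-9 + 1}}{-238} \cdot 42 - 11 = 1 \frac{1}{-8} \left(- \frac{1}{238}\right) 42 - 11 = 1 \left(- \frac{1}{8}\right) \left(- \frac{1}{238}\right) 42 - 11 = \left(- \frac{1}{8}\right) \left(- \frac{1}{238}\right) 42 - 11 = \frac{1}{1904} \cdot 42 - 11 = \frac{3}{136} - 11 = - \frac{1493}{136}$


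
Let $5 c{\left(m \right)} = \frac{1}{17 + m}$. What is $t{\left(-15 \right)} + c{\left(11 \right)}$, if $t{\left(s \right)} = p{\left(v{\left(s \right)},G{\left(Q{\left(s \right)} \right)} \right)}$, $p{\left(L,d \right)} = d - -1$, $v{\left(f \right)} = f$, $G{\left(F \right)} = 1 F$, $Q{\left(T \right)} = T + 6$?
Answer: $- \frac{1119}{140} \approx -7.9929$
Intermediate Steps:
$Q{\left(T \right)} = 6 + T$
$G{\left(F \right)} = F$
$c{\left(m \right)} = \frac{1}{5 \left(17 + m\right)}$
$p{\left(L,d \right)} = 1 + d$ ($p{\left(L,d \right)} = d + 1 = 1 + d$)
$t{\left(s \right)} = 7 + s$ ($t{\left(s \right)} = 1 + \left(6 + s\right) = 7 + s$)
$t{\left(-15 \right)} + c{\left(11 \right)} = \left(7 - 15\right) + \frac{1}{5 \left(17 + 11\right)} = -8 + \frac{1}{5 \cdot 28} = -8 + \frac{1}{5} \cdot \frac{1}{28} = -8 + \frac{1}{140} = - \frac{1119}{140}$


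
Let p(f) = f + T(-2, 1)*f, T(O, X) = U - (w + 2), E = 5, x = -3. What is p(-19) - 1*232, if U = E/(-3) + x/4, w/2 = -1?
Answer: -2461/12 ≈ -205.08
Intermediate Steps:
w = -2 (w = 2*(-1) = -2)
U = -29/12 (U = 5/(-3) - 3/4 = 5*(-⅓) - 3*¼ = -5/3 - ¾ = -29/12 ≈ -2.4167)
T(O, X) = -29/12 (T(O, X) = -29/12 - (-2 + 2) = -29/12 - 1*0 = -29/12 + 0 = -29/12)
p(f) = -17*f/12 (p(f) = f - 29*f/12 = -17*f/12)
p(-19) - 1*232 = -17/12*(-19) - 1*232 = 323/12 - 232 = -2461/12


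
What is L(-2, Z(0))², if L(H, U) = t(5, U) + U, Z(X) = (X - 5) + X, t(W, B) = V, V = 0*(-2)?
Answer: 25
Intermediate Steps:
V = 0
t(W, B) = 0
Z(X) = -5 + 2*X (Z(X) = (-5 + X) + X = -5 + 2*X)
L(H, U) = U (L(H, U) = 0 + U = U)
L(-2, Z(0))² = (-5 + 2*0)² = (-5 + 0)² = (-5)² = 25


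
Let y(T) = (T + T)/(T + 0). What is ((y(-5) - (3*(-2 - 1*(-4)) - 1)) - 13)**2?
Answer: 256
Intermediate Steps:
y(T) = 2 (y(T) = (2*T)/T = 2)
((y(-5) - (3*(-2 - 1*(-4)) - 1)) - 13)**2 = ((2 - (3*(-2 - 1*(-4)) - 1)) - 13)**2 = ((2 - (3*(-2 + 4) - 1)) - 13)**2 = ((2 - (3*2 - 1)) - 13)**2 = ((2 - (6 - 1)) - 13)**2 = ((2 - 1*5) - 13)**2 = ((2 - 5) - 13)**2 = (-3 - 13)**2 = (-16)**2 = 256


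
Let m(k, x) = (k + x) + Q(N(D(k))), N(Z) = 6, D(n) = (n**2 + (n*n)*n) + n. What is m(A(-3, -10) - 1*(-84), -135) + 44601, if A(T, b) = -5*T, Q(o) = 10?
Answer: 44575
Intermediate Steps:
D(n) = n + n**2 + n**3 (D(n) = (n**2 + n**2*n) + n = (n**2 + n**3) + n = n + n**2 + n**3)
m(k, x) = 10 + k + x (m(k, x) = (k + x) + 10 = 10 + k + x)
m(A(-3, -10) - 1*(-84), -135) + 44601 = (10 + (-5*(-3) - 1*(-84)) - 135) + 44601 = (10 + (15 + 84) - 135) + 44601 = (10 + 99 - 135) + 44601 = -26 + 44601 = 44575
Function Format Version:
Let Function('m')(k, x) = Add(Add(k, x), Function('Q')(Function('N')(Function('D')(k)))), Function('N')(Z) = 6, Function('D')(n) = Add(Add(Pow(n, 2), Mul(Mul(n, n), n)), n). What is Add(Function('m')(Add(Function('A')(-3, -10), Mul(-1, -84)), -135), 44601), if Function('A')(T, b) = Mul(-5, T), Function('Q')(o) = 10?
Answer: 44575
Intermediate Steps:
Function('D')(n) = Add(n, Pow(n, 2), Pow(n, 3)) (Function('D')(n) = Add(Add(Pow(n, 2), Mul(Pow(n, 2), n)), n) = Add(Add(Pow(n, 2), Pow(n, 3)), n) = Add(n, Pow(n, 2), Pow(n, 3)))
Function('m')(k, x) = Add(10, k, x) (Function('m')(k, x) = Add(Add(k, x), 10) = Add(10, k, x))
Add(Function('m')(Add(Function('A')(-3, -10), Mul(-1, -84)), -135), 44601) = Add(Add(10, Add(Mul(-5, -3), Mul(-1, -84)), -135), 44601) = Add(Add(10, Add(15, 84), -135), 44601) = Add(Add(10, 99, -135), 44601) = Add(-26, 44601) = 44575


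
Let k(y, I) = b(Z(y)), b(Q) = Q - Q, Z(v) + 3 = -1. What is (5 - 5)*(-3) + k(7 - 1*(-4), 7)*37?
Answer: 0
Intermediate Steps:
Z(v) = -4 (Z(v) = -3 - 1 = -4)
b(Q) = 0
k(y, I) = 0
(5 - 5)*(-3) + k(7 - 1*(-4), 7)*37 = (5 - 5)*(-3) + 0*37 = 0*(-3) + 0 = 0 + 0 = 0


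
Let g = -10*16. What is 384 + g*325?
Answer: -51616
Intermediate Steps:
g = -160
384 + g*325 = 384 - 160*325 = 384 - 52000 = -51616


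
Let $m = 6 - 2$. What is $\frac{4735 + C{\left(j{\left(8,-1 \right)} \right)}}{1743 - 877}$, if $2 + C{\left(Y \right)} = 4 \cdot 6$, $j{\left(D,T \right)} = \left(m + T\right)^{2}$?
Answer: $\frac{4757}{866} \approx 5.4931$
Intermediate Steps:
$m = 4$
$j{\left(D,T \right)} = \left(4 + T\right)^{2}$
$C{\left(Y \right)} = 22$ ($C{\left(Y \right)} = -2 + 4 \cdot 6 = -2 + 24 = 22$)
$\frac{4735 + C{\left(j{\left(8,-1 \right)} \right)}}{1743 - 877} = \frac{4735 + 22}{1743 - 877} = \frac{4757}{866}$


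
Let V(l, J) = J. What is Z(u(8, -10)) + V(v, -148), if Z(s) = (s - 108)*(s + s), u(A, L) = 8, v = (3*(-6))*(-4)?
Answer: -1748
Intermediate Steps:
v = 72 (v = -18*(-4) = 72)
Z(s) = 2*s*(-108 + s) (Z(s) = (-108 + s)*(2*s) = 2*s*(-108 + s))
Z(u(8, -10)) + V(v, -148) = 2*8*(-108 + 8) - 148 = 2*8*(-100) - 148 = -1600 - 148 = -1748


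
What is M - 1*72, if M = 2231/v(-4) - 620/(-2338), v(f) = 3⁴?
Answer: -4184459/94689 ≈ -44.192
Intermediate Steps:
v(f) = 81
M = 2633149/94689 (M = 2231/81 - 620/(-2338) = 2231*(1/81) - 620*(-1/2338) = 2231/81 + 310/1169 = 2633149/94689 ≈ 27.808)
M - 1*72 = 2633149/94689 - 1*72 = 2633149/94689 - 72 = -4184459/94689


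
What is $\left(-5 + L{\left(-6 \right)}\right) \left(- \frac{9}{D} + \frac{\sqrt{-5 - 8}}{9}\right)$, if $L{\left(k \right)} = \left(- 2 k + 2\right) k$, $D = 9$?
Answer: $89 - \frac{89 i \sqrt{13}}{9} \approx 89.0 - 35.655 i$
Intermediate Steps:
$L{\left(k \right)} = k \left(2 - 2 k\right)$ ($L{\left(k \right)} = \left(2 - 2 k\right) k = k \left(2 - 2 k\right)$)
$\left(-5 + L{\left(-6 \right)}\right) \left(- \frac{9}{D} + \frac{\sqrt{-5 - 8}}{9}\right) = \left(-5 + 2 \left(-6\right) \left(1 - -6\right)\right) \left(- \frac{9}{9} + \frac{\sqrt{-5 - 8}}{9}\right) = \left(-5 + 2 \left(-6\right) \left(1 + 6\right)\right) \left(\left(-9\right) \frac{1}{9} + \sqrt{-13} \cdot \frac{1}{9}\right) = \left(-5 + 2 \left(-6\right) 7\right) \left(-1 + i \sqrt{13} \cdot \frac{1}{9}\right) = \left(-5 - 84\right) \left(-1 + \frac{i \sqrt{13}}{9}\right) = - 89 \left(-1 + \frac{i \sqrt{13}}{9}\right) = 89 - \frac{89 i \sqrt{13}}{9}$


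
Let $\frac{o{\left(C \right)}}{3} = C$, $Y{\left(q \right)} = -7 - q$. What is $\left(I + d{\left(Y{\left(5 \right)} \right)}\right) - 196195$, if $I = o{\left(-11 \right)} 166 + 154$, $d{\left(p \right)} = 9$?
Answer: $-201510$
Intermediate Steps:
$o{\left(C \right)} = 3 C$
$I = -5324$ ($I = 3 \left(-11\right) 166 + 154 = \left(-33\right) 166 + 154 = -5478 + 154 = -5324$)
$\left(I + d{\left(Y{\left(5 \right)} \right)}\right) - 196195 = \left(-5324 + 9\right) - 196195 = -5315 - 196195 = -201510$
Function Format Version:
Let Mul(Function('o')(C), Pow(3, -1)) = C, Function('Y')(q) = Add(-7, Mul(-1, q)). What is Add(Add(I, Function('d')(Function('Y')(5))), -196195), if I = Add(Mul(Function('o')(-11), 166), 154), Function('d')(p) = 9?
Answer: -201510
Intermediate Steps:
Function('o')(C) = Mul(3, C)
I = -5324 (I = Add(Mul(Mul(3, -11), 166), 154) = Add(Mul(-33, 166), 154) = Add(-5478, 154) = -5324)
Add(Add(I, Function('d')(Function('Y')(5))), -196195) = Add(Add(-5324, 9), -196195) = Add(-5315, -196195) = -201510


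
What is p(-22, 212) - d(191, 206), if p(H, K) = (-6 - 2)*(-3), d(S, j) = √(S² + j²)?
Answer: 24 - √78917 ≈ -256.92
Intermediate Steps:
p(H, K) = 24 (p(H, K) = -8*(-3) = 24)
p(-22, 212) - d(191, 206) = 24 - √(191² + 206²) = 24 - √(36481 + 42436) = 24 - √78917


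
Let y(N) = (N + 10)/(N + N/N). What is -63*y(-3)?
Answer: 441/2 ≈ 220.50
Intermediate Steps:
y(N) = (10 + N)/(1 + N) (y(N) = (10 + N)/(N + 1) = (10 + N)/(1 + N))
-63*y(-3) = -63*(10 - 3)/(1 - 3) = -63*7/(-2) = -(-63)*7/2 = -63*(-7/2) = 441/2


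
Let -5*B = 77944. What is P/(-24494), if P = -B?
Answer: -38972/61235 ≈ -0.63643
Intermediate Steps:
B = -77944/5 (B = -1/5*77944 = -77944/5 ≈ -15589.)
P = 77944/5 (P = -1*(-77944/5) = 77944/5 ≈ 15589.)
P/(-24494) = (77944/5)/(-24494) = (77944/5)*(-1/24494) = -38972/61235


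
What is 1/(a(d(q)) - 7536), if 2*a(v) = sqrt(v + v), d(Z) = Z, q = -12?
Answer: -1256/9465217 - I*sqrt(6)/56791302 ≈ -0.0001327 - 4.3131e-8*I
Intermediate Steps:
a(v) = sqrt(2)*sqrt(v)/2 (a(v) = sqrt(v + v)/2 = sqrt(2*v)/2 = (sqrt(2)*sqrt(v))/2 = sqrt(2)*sqrt(v)/2)
1/(a(d(q)) - 7536) = 1/(sqrt(2)*sqrt(-12)/2 - 7536) = 1/(sqrt(2)*(2*I*sqrt(3))/2 - 7536) = 1/(I*sqrt(6) - 7536) = 1/(-7536 + I*sqrt(6))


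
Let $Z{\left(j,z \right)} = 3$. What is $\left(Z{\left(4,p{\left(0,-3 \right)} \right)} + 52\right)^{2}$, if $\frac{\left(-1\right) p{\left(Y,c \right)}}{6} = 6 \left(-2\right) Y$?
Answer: $3025$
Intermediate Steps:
$p{\left(Y,c \right)} = 72 Y$ ($p{\left(Y,c \right)} = - 6 \cdot 6 \left(-2\right) Y = - 6 \left(- 12 Y\right) = 72 Y$)
$\left(Z{\left(4,p{\left(0,-3 \right)} \right)} + 52\right)^{2} = \left(3 + 52\right)^{2} = 55^{2} = 3025$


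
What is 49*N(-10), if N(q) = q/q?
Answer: 49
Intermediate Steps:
N(q) = 1
49*N(-10) = 49*1 = 49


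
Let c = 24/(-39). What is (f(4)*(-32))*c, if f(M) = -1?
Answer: -256/13 ≈ -19.692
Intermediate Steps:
c = -8/13 (c = 24*(-1/39) = -8/13 ≈ -0.61539)
(f(4)*(-32))*c = -1*(-32)*(-8/13) = 32*(-8/13) = -256/13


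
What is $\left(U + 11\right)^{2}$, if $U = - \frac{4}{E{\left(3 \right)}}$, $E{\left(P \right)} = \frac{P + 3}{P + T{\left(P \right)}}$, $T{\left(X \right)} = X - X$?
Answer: $81$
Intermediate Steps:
$T{\left(X \right)} = 0$
$E{\left(P \right)} = \frac{3 + P}{P}$ ($E{\left(P \right)} = \frac{P + 3}{P + 0} = \frac{3 + P}{P}$)
$U = -2$ ($U = - \frac{4}{\frac{1}{3} \left(3 + 3\right)} = - \frac{4}{\frac{1}{3} \cdot 6} = - \frac{4}{2} = \left(-4\right) \frac{1}{2} = -2$)
$\left(U + 11\right)^{2} = \left(-2 + 11\right)^{2} = 9^{2} = 81$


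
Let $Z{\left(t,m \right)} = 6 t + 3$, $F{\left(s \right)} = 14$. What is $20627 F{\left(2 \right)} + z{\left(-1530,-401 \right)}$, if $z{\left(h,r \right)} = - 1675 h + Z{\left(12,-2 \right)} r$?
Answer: $2821453$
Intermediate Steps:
$Z{\left(t,m \right)} = 3 + 6 t$
$z{\left(h,r \right)} = - 1675 h + 75 r$ ($z{\left(h,r \right)} = - 1675 h + \left(3 + 6 \cdot 12\right) r = - 1675 h + \left(3 + 72\right) r = - 1675 h + 75 r$)
$20627 F{\left(2 \right)} + z{\left(-1530,-401 \right)} = 20627 \cdot 14 + \left(\left(-1675\right) \left(-1530\right) + 75 \left(-401\right)\right) = 288778 + \left(2562750 - 30075\right) = 288778 + 2532675 = 2821453$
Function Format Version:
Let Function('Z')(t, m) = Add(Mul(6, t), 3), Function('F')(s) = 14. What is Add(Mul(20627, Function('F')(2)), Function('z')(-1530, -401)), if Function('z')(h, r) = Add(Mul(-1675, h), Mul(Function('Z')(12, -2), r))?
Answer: 2821453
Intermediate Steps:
Function('Z')(t, m) = Add(3, Mul(6, t))
Function('z')(h, r) = Add(Mul(-1675, h), Mul(75, r)) (Function('z')(h, r) = Add(Mul(-1675, h), Mul(Add(3, Mul(6, 12)), r)) = Add(Mul(-1675, h), Mul(Add(3, 72), r)) = Add(Mul(-1675, h), Mul(75, r)))
Add(Mul(20627, Function('F')(2)), Function('z')(-1530, -401)) = Add(Mul(20627, 14), Add(Mul(-1675, -1530), Mul(75, -401))) = Add(288778, Add(2562750, -30075)) = Add(288778, 2532675) = 2821453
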